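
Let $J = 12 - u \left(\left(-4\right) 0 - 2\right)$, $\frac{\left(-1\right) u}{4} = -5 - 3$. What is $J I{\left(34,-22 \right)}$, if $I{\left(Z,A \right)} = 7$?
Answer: $532$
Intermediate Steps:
$u = 32$ ($u = - 4 \left(-5 - 3\right) = \left(-4\right) \left(-8\right) = 32$)
$J = 76$ ($J = 12 - 32 \left(\left(-4\right) 0 - 2\right) = 12 - 32 \left(0 - 2\right) = 12 - 32 \left(-2\right) = 12 - -64 = 12 + 64 = 76$)
$J I{\left(34,-22 \right)} = 76 \cdot 7 = 532$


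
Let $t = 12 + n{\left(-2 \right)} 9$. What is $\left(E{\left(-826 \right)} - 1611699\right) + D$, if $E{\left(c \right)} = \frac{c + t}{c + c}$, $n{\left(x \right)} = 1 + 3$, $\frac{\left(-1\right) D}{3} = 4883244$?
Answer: $- \frac{13431941617}{826} \approx -1.6261 \cdot 10^{7}$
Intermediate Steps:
$D = -14649732$ ($D = \left(-3\right) 4883244 = -14649732$)
$n{\left(x \right)} = 4$
$t = 48$ ($t = 12 + 4 \cdot 9 = 12 + 36 = 48$)
$E{\left(c \right)} = \frac{48 + c}{2 c}$ ($E{\left(c \right)} = \frac{c + 48}{c + c} = \frac{48 + c}{2 c}$)
$\left(E{\left(-826 \right)} - 1611699\right) + D = \left(\frac{48 - 826}{2 \left(-826\right)} - 1611699\right) - 14649732 = \left(\frac{1}{2} \left(- \frac{1}{826}\right) \left(-778\right) - 1611699\right) - 14649732 = \left(\frac{389}{826} - 1611699\right) - 14649732 = - \frac{1331262985}{826} - 14649732 = - \frac{13431941617}{826}$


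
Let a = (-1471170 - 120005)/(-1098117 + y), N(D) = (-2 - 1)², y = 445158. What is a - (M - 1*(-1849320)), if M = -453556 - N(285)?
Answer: -911369197870/652959 ≈ -1.3958e+6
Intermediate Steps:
N(D) = 9 (N(D) = (-3)² = 9)
M = -453565 (M = -453556 - 1*9 = -453556 - 9 = -453565)
a = 1591175/652959 (a = (-1471170 - 120005)/(-1098117 + 445158) = -1591175/(-652959) = -1591175*(-1/652959) = 1591175/652959 ≈ 2.4369)
a - (M - 1*(-1849320)) = 1591175/652959 - (-453565 - 1*(-1849320)) = 1591175/652959 - (-453565 + 1849320) = 1591175/652959 - 1*1395755 = 1591175/652959 - 1395755 = -911369197870/652959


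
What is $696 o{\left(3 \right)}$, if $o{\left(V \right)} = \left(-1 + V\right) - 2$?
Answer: $0$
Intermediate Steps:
$o{\left(V \right)} = -3 + V$
$696 o{\left(3 \right)} = 696 \left(-3 + 3\right) = 696 \cdot 0 = 0$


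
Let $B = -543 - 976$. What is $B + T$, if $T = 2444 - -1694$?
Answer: $2619$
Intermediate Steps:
$T = 4138$ ($T = 2444 + 1694 = 4138$)
$B = -1519$
$B + T = -1519 + 4138 = 2619$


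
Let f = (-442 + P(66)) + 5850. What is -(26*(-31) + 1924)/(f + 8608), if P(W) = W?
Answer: -559/7041 ≈ -0.079392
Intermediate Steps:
f = 5474 (f = (-442 + 66) + 5850 = -376 + 5850 = 5474)
-(26*(-31) + 1924)/(f + 8608) = -(26*(-31) + 1924)/(5474 + 8608) = -(-806 + 1924)/14082 = -1118/14082 = -1*559/7041 = -559/7041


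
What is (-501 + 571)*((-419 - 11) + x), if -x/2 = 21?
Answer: -33040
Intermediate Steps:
x = -42 (x = -2*21 = -42)
(-501 + 571)*((-419 - 11) + x) = (-501 + 571)*((-419 - 11) - 42) = 70*(-430 - 42) = 70*(-472) = -33040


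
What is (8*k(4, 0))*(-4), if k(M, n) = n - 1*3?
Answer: 96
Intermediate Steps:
k(M, n) = -3 + n (k(M, n) = n - 3 = -3 + n)
(8*k(4, 0))*(-4) = (8*(-3 + 0))*(-4) = (8*(-3))*(-4) = -24*(-4) = 96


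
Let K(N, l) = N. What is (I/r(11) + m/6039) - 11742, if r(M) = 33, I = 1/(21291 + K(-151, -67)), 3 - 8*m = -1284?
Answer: -999355125493/85109640 ≈ -11742.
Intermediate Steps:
m = 1287/8 (m = 3/8 - 1/8*(-1284) = 3/8 + 321/2 = 1287/8 ≈ 160.88)
I = 1/21140 (I = 1/(21291 - 151) = 1/21140 ≈ 4.7304e-5)
(I/r(11) + m/6039) - 11742 = ((1/21140)/33 + (1287/8)/6039) - 11742 = ((1/21140)*(1/33) + (1287/8)*(1/6039)) - 11742 = (1/697620 + 13/488) - 11742 = 2267387/85109640 - 11742 = -999355125493/85109640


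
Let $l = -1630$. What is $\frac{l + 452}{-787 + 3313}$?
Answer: $- \frac{589}{1263} \approx -0.46635$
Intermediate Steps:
$\frac{l + 452}{-787 + 3313} = \frac{-1630 + 452}{-787 + 3313} = - \frac{1178}{2526} = \left(-1178\right) \frac{1}{2526} = - \frac{589}{1263}$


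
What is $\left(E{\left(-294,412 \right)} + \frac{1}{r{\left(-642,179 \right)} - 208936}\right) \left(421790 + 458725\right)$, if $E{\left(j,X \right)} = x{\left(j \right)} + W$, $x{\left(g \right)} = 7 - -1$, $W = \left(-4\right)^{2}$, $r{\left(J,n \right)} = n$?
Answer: $\frac{4411527196005}{208757} \approx 2.1132 \cdot 10^{7}$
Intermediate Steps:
$W = 16$
$x{\left(g \right)} = 8$ ($x{\left(g \right)} = 7 + 1 = 8$)
$E{\left(j,X \right)} = 24$ ($E{\left(j,X \right)} = 8 + 16 = 24$)
$\left(E{\left(-294,412 \right)} + \frac{1}{r{\left(-642,179 \right)} - 208936}\right) \left(421790 + 458725\right) = \left(24 + \frac{1}{179 - 208936}\right) \left(421790 + 458725\right) = \left(24 + \frac{1}{-208757}\right) 880515 = \left(24 - \frac{1}{208757}\right) 880515 = \frac{5010167}{208757} \cdot 880515 = \frac{4411527196005}{208757}$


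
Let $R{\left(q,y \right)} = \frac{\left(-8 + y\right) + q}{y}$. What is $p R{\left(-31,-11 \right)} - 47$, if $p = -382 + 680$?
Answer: $\frac{14383}{11} \approx 1307.5$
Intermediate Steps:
$R{\left(q,y \right)} = \frac{-8 + q + y}{y}$
$p = 298$
$p R{\left(-31,-11 \right)} - 47 = 298 \frac{-8 - 31 - 11}{-11} - 47 = 298 \left(\left(- \frac{1}{11}\right) \left(-50\right)\right) - 47 = 298 \cdot \frac{50}{11} - 47 = \frac{14900}{11} - 47 = \frac{14383}{11}$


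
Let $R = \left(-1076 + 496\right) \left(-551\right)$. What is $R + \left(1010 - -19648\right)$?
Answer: $340238$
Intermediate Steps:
$R = 319580$ ($R = \left(-580\right) \left(-551\right) = 319580$)
$R + \left(1010 - -19648\right) = 319580 + \left(1010 - -19648\right) = 319580 + \left(1010 + 19648\right) = 319580 + 20658 = 340238$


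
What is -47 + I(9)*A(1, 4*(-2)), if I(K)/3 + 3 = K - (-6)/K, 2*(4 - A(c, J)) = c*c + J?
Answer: 103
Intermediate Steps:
A(c, J) = 4 - J/2 - c²/2 (A(c, J) = 4 - (c*c + J)/2 = 4 - (c² + J)/2 = 4 - (J + c²)/2 = 4 + (-J/2 - c²/2) = 4 - J/2 - c²/2)
I(K) = -9 + 3*K + 18/K (I(K) = -9 + 3*(K - (-6)/K) = -9 + 3*(K + 6/K) = -9 + (3*K + 18/K) = -9 + 3*K + 18/K)
-47 + I(9)*A(1, 4*(-2)) = -47 + (-9 + 3*9 + 18/9)*(4 - 2*(-2) - ½*1²) = -47 + (-9 + 27 + 18*(⅑))*(4 - ½*(-8) - ½*1) = -47 + (-9 + 27 + 2)*(4 + 4 - ½) = -47 + 20*(15/2) = -47 + 150 = 103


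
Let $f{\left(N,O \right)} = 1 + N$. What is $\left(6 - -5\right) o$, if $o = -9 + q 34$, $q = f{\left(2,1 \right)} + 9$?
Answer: $4389$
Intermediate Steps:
$q = 12$ ($q = \left(1 + 2\right) + 9 = 3 + 9 = 12$)
$o = 399$ ($o = -9 + 12 \cdot 34 = -9 + 408 = 399$)
$\left(6 - -5\right) o = \left(6 - -5\right) 399 = \left(6 + 5\right) 399 = 11 \cdot 399 = 4389$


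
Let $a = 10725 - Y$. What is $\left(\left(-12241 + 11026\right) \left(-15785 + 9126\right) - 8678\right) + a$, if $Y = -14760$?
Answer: $8107492$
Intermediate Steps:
$a = 25485$ ($a = 10725 - -14760 = 10725 + 14760 = 25485$)
$\left(\left(-12241 + 11026\right) \left(-15785 + 9126\right) - 8678\right) + a = \left(\left(-12241 + 11026\right) \left(-15785 + 9126\right) - 8678\right) + 25485 = \left(\left(-1215\right) \left(-6659\right) - 8678\right) + 25485 = \left(8090685 - 8678\right) + 25485 = 8082007 + 25485 = 8107492$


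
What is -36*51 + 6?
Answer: -1830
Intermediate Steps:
-36*51 + 6 = -1836 + 6 = -1830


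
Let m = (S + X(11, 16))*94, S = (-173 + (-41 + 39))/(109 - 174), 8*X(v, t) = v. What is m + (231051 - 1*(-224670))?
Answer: 23717373/52 ≈ 4.5610e+5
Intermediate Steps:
X(v, t) = v/8
S = 35/13 (S = (-173 - 2)/(-65) = -175*(-1/65) = 35/13 ≈ 2.6923)
m = 19881/52 (m = (35/13 + (1/8)*11)*94 = (35/13 + 11/8)*94 = (423/104)*94 = 19881/52 ≈ 382.33)
m + (231051 - 1*(-224670)) = 19881/52 + (231051 - 1*(-224670)) = 19881/52 + (231051 + 224670) = 19881/52 + 455721 = 23717373/52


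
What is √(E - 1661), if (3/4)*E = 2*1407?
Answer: √2091 ≈ 45.727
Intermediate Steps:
E = 3752 (E = 4*(2*1407)/3 = (4/3)*2814 = 3752)
√(E - 1661) = √(3752 - 1661) = √2091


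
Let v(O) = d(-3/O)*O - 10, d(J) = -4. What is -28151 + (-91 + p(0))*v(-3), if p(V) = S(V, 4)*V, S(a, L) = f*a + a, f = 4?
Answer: -28333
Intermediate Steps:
S(a, L) = 5*a (S(a, L) = 4*a + a = 5*a)
p(V) = 5*V**2 (p(V) = (5*V)*V = 5*V**2)
v(O) = -10 - 4*O (v(O) = -4*O - 10 = -10 - 4*O)
-28151 + (-91 + p(0))*v(-3) = -28151 + (-91 + 5*0**2)*(-10 - 4*(-3)) = -28151 + (-91 + 5*0)*(-10 + 12) = -28151 + (-91 + 0)*2 = -28151 - 91*2 = -28151 - 182 = -28333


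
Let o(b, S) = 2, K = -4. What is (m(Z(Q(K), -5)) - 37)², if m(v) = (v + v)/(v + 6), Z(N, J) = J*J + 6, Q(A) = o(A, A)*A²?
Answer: 1708249/1369 ≈ 1247.8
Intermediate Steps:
Q(A) = 2*A²
Z(N, J) = 6 + J² (Z(N, J) = J² + 6 = 6 + J²)
m(v) = 2*v/(6 + v) (m(v) = (2*v)/(6 + v) = 2*v/(6 + v))
(m(Z(Q(K), -5)) - 37)² = (2*(6 + (-5)²)/(6 + (6 + (-5)²)) - 37)² = (2*(6 + 25)/(6 + (6 + 25)) - 37)² = (2*31/(6 + 31) - 37)² = (2*31/37 - 37)² = (2*31*(1/37) - 37)² = (62/37 - 37)² = (-1307/37)² = 1708249/1369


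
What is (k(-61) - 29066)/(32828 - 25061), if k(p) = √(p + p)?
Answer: -29066/7767 + I*√122/7767 ≈ -3.7422 + 0.0014221*I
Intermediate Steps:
k(p) = √2*√p (k(p) = √(2*p) = √2*√p)
(k(-61) - 29066)/(32828 - 25061) = (√2*√(-61) - 29066)/(32828 - 25061) = (√2*(I*√61) - 29066)/7767 = (I*√122 - 29066)*(1/7767) = (-29066 + I*√122)*(1/7767) = -29066/7767 + I*√122/7767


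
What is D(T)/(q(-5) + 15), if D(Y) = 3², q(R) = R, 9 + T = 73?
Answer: 9/10 ≈ 0.90000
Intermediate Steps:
T = 64 (T = -9 + 73 = 64)
D(Y) = 9
D(T)/(q(-5) + 15) = 9/(-5 + 15) = 9/10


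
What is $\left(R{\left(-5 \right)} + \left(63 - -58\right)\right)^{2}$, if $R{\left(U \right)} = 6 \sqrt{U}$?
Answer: $14461 + 1452 i \sqrt{5} \approx 14461.0 + 3246.8 i$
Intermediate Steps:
$\left(R{\left(-5 \right)} + \left(63 - -58\right)\right)^{2} = \left(6 \sqrt{-5} + \left(63 - -58\right)\right)^{2} = \left(6 i \sqrt{5} + \left(63 + 58\right)\right)^{2} = \left(6 i \sqrt{5} + 121\right)^{2} = \left(121 + 6 i \sqrt{5}\right)^{2}$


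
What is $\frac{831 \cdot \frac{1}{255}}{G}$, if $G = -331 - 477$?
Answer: $- \frac{277}{68680} \approx -0.0040332$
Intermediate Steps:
$G = -808$ ($G = -331 - 477 = -808$)
$\frac{831 \cdot \frac{1}{255}}{G} = \frac{831 \cdot \frac{1}{255}}{-808} = 831 \cdot \frac{1}{255} \left(- \frac{1}{808}\right) = \frac{277}{85} \left(- \frac{1}{808}\right) = - \frac{277}{68680}$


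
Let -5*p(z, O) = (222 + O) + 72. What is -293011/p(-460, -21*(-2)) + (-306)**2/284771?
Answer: 417236639101/95683056 ≈ 4360.6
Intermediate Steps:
p(z, O) = -294/5 - O/5 (p(z, O) = -((222 + O) + 72)/5 = -(294 + O)/5 = -294/5 - O/5)
-293011/p(-460, -21*(-2)) + (-306)**2/284771 = -293011/(-294/5 - (-21)*(-2)/5) + (-306)**2/284771 = -293011/(-294/5 - 1/5*42) + 93636*(1/284771) = -293011/(-294/5 - 42/5) + 93636/284771 = -293011/(-336/5) + 93636/284771 = -293011*(-5/336) + 93636/284771 = 1465055/336 + 93636/284771 = 417236639101/95683056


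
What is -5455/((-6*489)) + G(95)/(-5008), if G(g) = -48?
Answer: 1716217/918342 ≈ 1.8688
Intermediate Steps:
-5455/((-6*489)) + G(95)/(-5008) = -5455/((-6*489)) - 48/(-5008) = -5455/(-2934) - 48*(-1/5008) = -5455*(-1/2934) + 3/313 = 5455/2934 + 3/313 = 1716217/918342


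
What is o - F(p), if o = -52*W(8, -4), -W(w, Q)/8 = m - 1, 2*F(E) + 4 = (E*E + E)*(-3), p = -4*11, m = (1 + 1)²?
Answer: 4088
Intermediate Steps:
m = 4 (m = 2² = 4)
p = -44
F(E) = -2 - 3*E/2 - 3*E²/2 (F(E) = -2 + ((E*E + E)*(-3))/2 = -2 + ((E² + E)*(-3))/2 = -2 + ((E + E²)*(-3))/2 = -2 + (-3*E - 3*E²)/2 = -2 + (-3*E/2 - 3*E²/2) = -2 - 3*E/2 - 3*E²/2)
W(w, Q) = -24 (W(w, Q) = -8*(4 - 1) = -8*3 = -24)
o = 1248 (o = -52*(-24) = 1248)
o - F(p) = 1248 - (-2 - 3/2*(-44) - 3/2*(-44)²) = 1248 - (-2 + 66 - 3/2*1936) = 1248 - (-2 + 66 - 2904) = 1248 - 1*(-2840) = 1248 + 2840 = 4088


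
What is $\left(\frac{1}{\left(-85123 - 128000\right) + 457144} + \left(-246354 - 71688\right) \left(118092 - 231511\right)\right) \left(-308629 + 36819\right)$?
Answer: $- \frac{2392560468717214431790}{244021} \approx -9.8047 \cdot 10^{15}$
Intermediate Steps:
$\left(\frac{1}{\left(-85123 - 128000\right) + 457144} + \left(-246354 - 71688\right) \left(118092 - 231511\right)\right) \left(-308629 + 36819\right) = \left(\frac{1}{-213123 + 457144} - -36072005598\right) \left(-271810\right) = \left(\frac{1}{244021} + 36072005598\right) \left(-271810\right) = \frac{8802326878029559}{244021} \left(-271810\right) = - \frac{2392560468717214431790}{244021}$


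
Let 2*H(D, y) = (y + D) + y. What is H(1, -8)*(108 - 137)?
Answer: 435/2 ≈ 217.50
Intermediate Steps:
H(D, y) = y + D/2 (H(D, y) = ((y + D) + y)/2 = ((D + y) + y)/2 = (D + 2*y)/2 = y + D/2)
H(1, -8)*(108 - 137) = (-8 + (½)*1)*(108 - 137) = (-8 + ½)*(-29) = -15/2*(-29) = 435/2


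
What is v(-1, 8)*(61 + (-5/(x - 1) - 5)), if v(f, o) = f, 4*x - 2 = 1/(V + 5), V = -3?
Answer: -208/3 ≈ -69.333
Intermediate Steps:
x = 5/8 (x = ½ + 1/(4*(-3 + 5)) = ½ + (¼)/2 = ½ + (¼)*(½) = ½ + ⅛ = 5/8 ≈ 0.62500)
v(-1, 8)*(61 + (-5/(x - 1) - 5)) = -(61 + (-5/(5/8 - 1) - 5)) = -(61 + (-5/(-3/8) - 5)) = -(61 + (-8/3*(-5) - 5)) = -(61 + (40/3 - 5)) = -(61 + 25/3) = -1*208/3 = -208/3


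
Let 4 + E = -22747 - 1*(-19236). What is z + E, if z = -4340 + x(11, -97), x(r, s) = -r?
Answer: -7866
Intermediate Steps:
E = -3515 (E = -4 + (-22747 - 1*(-19236)) = -4 + (-22747 + 19236) = -4 - 3511 = -3515)
z = -4351 (z = -4340 - 1*11 = -4340 - 11 = -4351)
z + E = -4351 - 3515 = -7866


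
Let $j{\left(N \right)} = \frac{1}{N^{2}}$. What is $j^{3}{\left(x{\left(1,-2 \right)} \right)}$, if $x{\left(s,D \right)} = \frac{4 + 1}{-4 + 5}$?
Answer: $\frac{1}{15625} \approx 6.4 \cdot 10^{-5}$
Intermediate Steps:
$x{\left(s,D \right)} = 5$ ($x{\left(s,D \right)} = \frac{5}{1} = 5 \cdot 1 = 5$)
$j{\left(N \right)} = \frac{1}{N^{2}}$
$j^{3}{\left(x{\left(1,-2 \right)} \right)} = \left(\frac{1}{25}\right)^{3} = \frac{1}{15625}$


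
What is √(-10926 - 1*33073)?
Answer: I*√43999 ≈ 209.76*I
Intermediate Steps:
√(-10926 - 1*33073) = √(-10926 - 33073) = √(-43999) = I*√43999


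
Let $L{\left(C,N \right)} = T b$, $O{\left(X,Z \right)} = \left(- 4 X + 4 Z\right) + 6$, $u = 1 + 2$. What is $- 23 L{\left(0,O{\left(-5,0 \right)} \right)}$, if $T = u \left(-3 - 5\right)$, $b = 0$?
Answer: $0$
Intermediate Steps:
$u = 3$
$T = -24$ ($T = 3 \left(-3 - 5\right) = 3 \left(-8\right) = -24$)
$O{\left(X,Z \right)} = 6 - 4 X + 4 Z$
$L{\left(C,N \right)} = 0$ ($L{\left(C,N \right)} = \left(-24\right) 0 = 0$)
$- 23 L{\left(0,O{\left(-5,0 \right)} \right)} = \left(-23\right) 0 = 0$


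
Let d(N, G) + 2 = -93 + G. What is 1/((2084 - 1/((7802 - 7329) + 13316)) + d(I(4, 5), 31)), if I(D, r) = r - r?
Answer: 13789/27853779 ≈ 0.00049505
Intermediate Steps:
I(D, r) = 0
d(N, G) = -95 + G (d(N, G) = -2 + (-93 + G) = -95 + G)
1/((2084 - 1/((7802 - 7329) + 13316)) + d(I(4, 5), 31)) = 1/((2084 - 1/((7802 - 7329) + 13316)) + (-95 + 31)) = 1/((2084 - 1/(473 + 13316)) - 64) = 1/((2084 - 1/13789) - 64) = 1/(28736275/13789 - 64) = 1/(27853779/13789) = 13789/27853779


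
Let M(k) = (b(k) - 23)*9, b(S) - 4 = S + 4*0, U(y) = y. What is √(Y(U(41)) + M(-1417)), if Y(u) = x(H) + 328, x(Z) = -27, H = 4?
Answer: I*√12623 ≈ 112.35*I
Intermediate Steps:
b(S) = 4 + S (b(S) = 4 + (S + 4*0) = 4 + (S + 0) = 4 + S)
M(k) = -171 + 9*k (M(k) = ((4 + k) - 23)*9 = (-19 + k)*9 = -171 + 9*k)
Y(u) = 301 (Y(u) = -27 + 328 = 301)
√(Y(U(41)) + M(-1417)) = √(301 + (-171 + 9*(-1417))) = √(301 + (-171 - 12753)) = √(301 - 12924) = √(-12623) = I*√12623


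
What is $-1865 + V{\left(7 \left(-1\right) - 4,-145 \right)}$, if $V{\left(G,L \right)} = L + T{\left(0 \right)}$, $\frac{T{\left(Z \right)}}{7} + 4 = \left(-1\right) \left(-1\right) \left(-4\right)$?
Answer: $-2066$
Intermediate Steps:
$T{\left(Z \right)} = -56$ ($T{\left(Z \right)} = -28 + 7 \left(-1\right) \left(-1\right) \left(-4\right) = -28 + 7 \cdot 1 \left(-4\right) = -28 + 7 \left(-4\right) = -28 - 28 = -56$)
$V{\left(G,L \right)} = -56 + L$ ($V{\left(G,L \right)} = L - 56 = -56 + L$)
$-1865 + V{\left(7 \left(-1\right) - 4,-145 \right)} = -1865 - 201 = -2066$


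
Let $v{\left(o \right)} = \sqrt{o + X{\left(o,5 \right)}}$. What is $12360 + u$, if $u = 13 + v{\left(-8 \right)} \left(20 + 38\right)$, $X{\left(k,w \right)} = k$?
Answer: $12373 + 232 i \approx 12373.0 + 232.0 i$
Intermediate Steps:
$v{\left(o \right)} = \sqrt{2} \sqrt{o}$ ($v{\left(o \right)} = \sqrt{o + o} = \sqrt{2 o} = \sqrt{2} \sqrt{o}$)
$u = 13 + 232 i$ ($u = 13 + \sqrt{2} \sqrt{-8} \left(20 + 38\right) = 13 + \sqrt{2} \cdot 2 i \sqrt{2} \cdot 58 = 13 + 4 i 58 = 13 + 232 i \approx 13.0 + 232.0 i$)
$12360 + u = 12360 + \left(13 + 232 i\right) = 12373 + 232 i$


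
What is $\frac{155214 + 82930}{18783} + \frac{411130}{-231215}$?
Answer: $\frac{9468042034}{868582269} \approx 10.901$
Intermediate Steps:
$\frac{155214 + 82930}{18783} + \frac{411130}{-231215} = 238144 \cdot \frac{1}{18783} + 411130 \left(- \frac{1}{231215}\right) = \frac{238144}{18783} - \frac{82226}{46243} = \frac{9468042034}{868582269}$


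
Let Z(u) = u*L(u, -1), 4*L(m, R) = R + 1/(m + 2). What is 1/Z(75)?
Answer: -77/1425 ≈ -0.054035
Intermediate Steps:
L(m, R) = R/4 + 1/(4*(2 + m)) (L(m, R) = (R + 1/(m + 2))/4 = (R + 1/(2 + m))/4 = R/4 + 1/(4*(2 + m)))
Z(u) = u*(-1 - u)/(4*(2 + u)) (Z(u) = u*((1 + 2*(-1) - u)/(4*(2 + u))) = u*((1 - 2 - u)/(4*(2 + u))) = u*((-1 - u)/(4*(2 + u))) = u*(-1 - u)/(4*(2 + u)))
1/Z(75) = 1/(-1*75*(1 + 75)/(8 + 4*75)) = 1/(-1*75*76/(8 + 300)) = 1/(-1*75*76/308) = 1/(-1*75*1/308*76) = 1/(-1425/77) = -77/1425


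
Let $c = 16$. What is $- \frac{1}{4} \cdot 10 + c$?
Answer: $\frac{27}{2} \approx 13.5$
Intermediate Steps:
$- \frac{1}{4} \cdot 10 + c = - \frac{1}{4} \cdot 10 + 16 = \left(-1\right) \frac{1}{4} \cdot 10 + 16 = \left(- \frac{1}{4}\right) 10 + 16 = - \frac{5}{2} + 16 = \frac{27}{2}$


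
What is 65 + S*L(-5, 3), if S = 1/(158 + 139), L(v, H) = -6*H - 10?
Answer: 19277/297 ≈ 64.906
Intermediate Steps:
L(v, H) = -10 - 6*H
S = 1/297 ≈ 0.0033670
65 + S*L(-5, 3) = 65 + (-10 - 6*3)/297 = 65 + (-10 - 18)/297 = 65 + (1/297)*(-28) = 65 - 28/297 = 19277/297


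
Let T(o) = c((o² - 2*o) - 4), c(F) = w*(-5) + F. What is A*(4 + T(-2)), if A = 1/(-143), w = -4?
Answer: -28/143 ≈ -0.19580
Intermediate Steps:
c(F) = 20 + F (c(F) = -4*(-5) + F = 20 + F)
T(o) = 16 + o² - 2*o (T(o) = 20 + ((o² - 2*o) - 4) = 20 + (-4 + o² - 2*o) = 16 + o² - 2*o)
A = -1/143 ≈ -0.0069930
A*(4 + T(-2)) = -(4 + (16 + (-2)² - 2*(-2)))/143 = -(4 + (16 + 4 + 4))/143 = -(4 + 24)/143 = -1/143*28 = -28/143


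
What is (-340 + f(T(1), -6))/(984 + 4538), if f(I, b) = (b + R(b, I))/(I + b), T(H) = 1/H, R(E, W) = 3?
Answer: -1697/27610 ≈ -0.061463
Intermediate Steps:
f(I, b) = (3 + b)/(I + b) (f(I, b) = (b + 3)/(I + b) = (3 + b)/(I + b))
(-340 + f(T(1), -6))/(984 + 4538) = (-340 + (3 - 6)/(1/1 - 6))/(984 + 4538) = (-340 - 3/(1 - 6))/5522 = (-340 - 3/(-5))*(1/5522) = (-340 - 1/5*(-3))*(1/5522) = (-340 + 3/5)*(1/5522) = -1697/5*1/5522 = -1697/27610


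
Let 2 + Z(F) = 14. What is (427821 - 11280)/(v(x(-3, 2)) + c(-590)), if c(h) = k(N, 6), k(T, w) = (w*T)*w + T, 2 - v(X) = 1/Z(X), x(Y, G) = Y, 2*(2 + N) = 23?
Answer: 4998492/4241 ≈ 1178.6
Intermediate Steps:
N = 19/2 (N = -2 + (1/2)*23 = -2 + 23/2 = 19/2 ≈ 9.5000)
Z(F) = 12 (Z(F) = -2 + 14 = 12)
v(X) = 23/12 (v(X) = 2 - 1/12 = 23/12)
k(T, w) = T + T*w**2 (k(T, w) = (T*w)*w + T = T*w**2 + T = T + T*w**2)
c(h) = 703/2 (c(h) = 19*(1 + 6**2)/2 = 19*(1 + 36)/2 = (19/2)*37 = 703/2)
(427821 - 11280)/(v(x(-3, 2)) + c(-590)) = (427821 - 11280)/(23/12 + 703/2) = 416541/(4241/12) = 416541*(12/4241) = 4998492/4241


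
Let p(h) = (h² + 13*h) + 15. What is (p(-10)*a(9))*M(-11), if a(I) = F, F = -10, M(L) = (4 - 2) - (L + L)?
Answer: 3600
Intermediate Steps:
M(L) = 2 - 2*L
p(h) = 15 + h² + 13*h
a(I) = -10
(p(-10)*a(9))*M(-11) = ((15 + (-10)² + 13*(-10))*(-10))*(2 - 2*(-11)) = ((15 + 100 - 130)*(-10))*(2 + 22) = -15*(-10)*24 = 150*24 = 3600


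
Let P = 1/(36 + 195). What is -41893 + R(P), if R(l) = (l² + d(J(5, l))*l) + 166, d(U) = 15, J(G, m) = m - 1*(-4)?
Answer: -2226590981/53361 ≈ -41727.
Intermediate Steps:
J(G, m) = 4 + m (J(G, m) = m + 4 = 4 + m)
P = 1/231 ≈ 0.0043290
R(l) = 166 + l² + 15*l (R(l) = (l² + 15*l) + 166 = 166 + l² + 15*l)
-41893 + R(P) = -41893 + (166 + (1/231)² + 15*(1/231)) = -41893 + (166 + 1/53361 + 5/77) = -41893 + 8861392/53361 = -2226590981/53361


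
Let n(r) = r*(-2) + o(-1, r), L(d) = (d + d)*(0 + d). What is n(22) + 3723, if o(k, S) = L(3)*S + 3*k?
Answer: 4072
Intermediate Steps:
L(d) = 2*d² (L(d) = (2*d)*d = 2*d²)
o(k, S) = 3*k + 18*S (o(k, S) = (2*3²)*S + 3*k = (2*9)*S + 3*k = 18*S + 3*k = 3*k + 18*S)
n(r) = -3 + 16*r (n(r) = r*(-2) + (3*(-1) + 18*r) = -2*r + (-3 + 18*r) = -3 + 16*r)
n(22) + 3723 = (-3 + 16*22) + 3723 = (-3 + 352) + 3723 = 349 + 3723 = 4072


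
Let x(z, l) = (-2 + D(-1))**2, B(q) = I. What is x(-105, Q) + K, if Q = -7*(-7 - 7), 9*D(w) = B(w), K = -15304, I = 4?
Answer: -1239428/81 ≈ -15302.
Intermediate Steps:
B(q) = 4
D(w) = 4/9 (D(w) = (1/9)*4 = 4/9)
Q = 98 (Q = -7*(-14) = 98)
x(z, l) = 196/81 (x(z, l) = (-2 + 4/9)**2 = (-14/9)**2 = 196/81)
x(-105, Q) + K = 196/81 - 15304 = -1239428/81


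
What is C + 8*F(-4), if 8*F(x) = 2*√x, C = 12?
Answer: 12 + 4*I ≈ 12.0 + 4.0*I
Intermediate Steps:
F(x) = √x/4 (F(x) = (2*√x)/8 = √x/4)
C + 8*F(-4) = 12 + 8*(√(-4)/4) = 12 + 8*((2*I)/4) = 12 + 8*(I/2) = 12 + 4*I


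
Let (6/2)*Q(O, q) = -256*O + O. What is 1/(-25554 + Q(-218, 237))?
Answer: -1/7024 ≈ -0.00014237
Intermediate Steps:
Q(O, q) = -85*O (Q(O, q) = (-256*O + O)/3 = (-255*O)/3 = -85*O)
1/(-25554 + Q(-218, 237)) = 1/(-25554 - 85*(-218)) = 1/(-25554 + 18530) = 1/(-7024) = -1/7024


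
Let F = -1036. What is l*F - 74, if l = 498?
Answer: -516002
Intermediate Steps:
l*F - 74 = 498*(-1036) - 74 = -515928 - 74 = -516002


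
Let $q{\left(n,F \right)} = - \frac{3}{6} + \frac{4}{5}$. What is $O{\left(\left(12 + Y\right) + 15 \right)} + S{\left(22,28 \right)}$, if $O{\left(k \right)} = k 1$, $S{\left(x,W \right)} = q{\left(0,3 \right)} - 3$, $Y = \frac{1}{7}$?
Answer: $\frac{1711}{70} \approx 24.443$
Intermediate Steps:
$Y = \frac{1}{7} \approx 0.14286$
$q{\left(n,F \right)} = \frac{3}{10}$ ($q{\left(n,F \right)} = \left(-3\right) \frac{1}{6} + 4 \cdot \frac{1}{5} = - \frac{1}{2} + \frac{4}{5} = \frac{3}{10}$)
$S{\left(x,W \right)} = - \frac{27}{10}$ ($S{\left(x,W \right)} = \frac{3}{10} - 3 = - \frac{27}{10}$)
$O{\left(k \right)} = k$
$O{\left(\left(12 + Y\right) + 15 \right)} + S{\left(22,28 \right)} = \left(\left(12 + \frac{1}{7}\right) + 15\right) - \frac{27}{10} = \left(\frac{85}{7} + 15\right) - \frac{27}{10} = \frac{190}{7} - \frac{27}{10} = \frac{1711}{70}$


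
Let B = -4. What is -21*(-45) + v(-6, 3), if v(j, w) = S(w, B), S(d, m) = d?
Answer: 948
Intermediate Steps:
v(j, w) = w
-21*(-45) + v(-6, 3) = -21*(-45) + 3 = 945 + 3 = 948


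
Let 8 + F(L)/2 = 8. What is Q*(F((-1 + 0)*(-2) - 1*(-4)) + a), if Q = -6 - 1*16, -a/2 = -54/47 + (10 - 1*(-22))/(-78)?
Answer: -125752/1833 ≈ -68.604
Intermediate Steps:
F(L) = 0 (F(L) = -16 + 2*8 = -16 + 16 = 0)
a = 5716/1833 (a = -2*(-54/47 + (10 - 1*(-22))/(-78)) = -2*(-54*1/47 + (10 + 22)*(-1/78)) = -2*(-54/47 + 32*(-1/78)) = -2*(-54/47 - 16/39) = -2*(-2858/1833) = 5716/1833 ≈ 3.1184)
Q = -22 (Q = -6 - 16 = -22)
Q*(F((-1 + 0)*(-2) - 1*(-4)) + a) = -22*(0 + 5716/1833) = -22*5716/1833 = -125752/1833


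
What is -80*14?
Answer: -1120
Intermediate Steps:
-80*14 = -1120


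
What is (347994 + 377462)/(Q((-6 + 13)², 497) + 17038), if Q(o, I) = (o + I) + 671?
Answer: 725456/18255 ≈ 39.740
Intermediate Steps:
Q(o, I) = 671 + I + o (Q(o, I) = (I + o) + 671 = 671 + I + o)
(347994 + 377462)/(Q((-6 + 13)², 497) + 17038) = (347994 + 377462)/((671 + 497 + (-6 + 13)²) + 17038) = 725456/((671 + 497 + 7²) + 17038) = 725456/((671 + 497 + 49) + 17038) = 725456/(1217 + 17038) = 725456/18255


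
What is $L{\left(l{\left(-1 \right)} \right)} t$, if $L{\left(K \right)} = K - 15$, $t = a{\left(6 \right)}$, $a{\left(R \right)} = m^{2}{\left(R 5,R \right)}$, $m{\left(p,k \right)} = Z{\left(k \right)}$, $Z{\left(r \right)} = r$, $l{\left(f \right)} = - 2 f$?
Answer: $-468$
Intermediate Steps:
$m{\left(p,k \right)} = k$
$a{\left(R \right)} = R^{2}$
$t = 36$ ($t = 6^{2} = 36$)
$L{\left(K \right)} = -15 + K$
$L{\left(l{\left(-1 \right)} \right)} t = \left(-15 - -2\right) 36 = \left(-15 + 2\right) 36 = \left(-13\right) 36 = -468$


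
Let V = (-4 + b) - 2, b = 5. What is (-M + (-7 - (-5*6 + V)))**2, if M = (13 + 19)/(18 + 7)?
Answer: 322624/625 ≈ 516.20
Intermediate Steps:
V = -1 (V = (-4 + 5) - 2 = 1 - 2 = -1)
M = 32/25 ≈ 1.2800
(-M + (-7 - (-5*6 + V)))**2 = (-1*32/25 + (-7 - (-5*6 - 1)))**2 = (-32/25 + (-7 - (-30 - 1)))**2 = (-32/25 + (-7 - 1*(-31)))**2 = (-32/25 + (-7 + 31))**2 = (-32/25 + 24)**2 = (568/25)**2 = 322624/625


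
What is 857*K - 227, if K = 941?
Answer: 806210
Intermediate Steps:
857*K - 227 = 857*941 - 227 = 806437 - 227 = 806210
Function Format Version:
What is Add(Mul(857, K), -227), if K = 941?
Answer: 806210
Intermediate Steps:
Add(Mul(857, K), -227) = Add(Mul(857, 941), -227) = Add(806437, -227) = 806210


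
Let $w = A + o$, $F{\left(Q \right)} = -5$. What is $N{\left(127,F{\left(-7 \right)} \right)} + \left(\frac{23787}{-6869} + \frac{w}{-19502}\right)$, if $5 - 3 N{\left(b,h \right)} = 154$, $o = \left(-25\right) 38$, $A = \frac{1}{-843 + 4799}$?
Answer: $- \frac{84389518747111}{1589828236584} \approx -53.081$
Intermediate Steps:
$A = \frac{1}{3956} \approx 0.00025278$
$o = -950$
$N{\left(b,h \right)} = - \frac{149}{3}$ ($N{\left(b,h \right)} = \frac{5}{3} - \frac{154}{3} = - \frac{149}{3}$)
$w = - \frac{3758199}{3956}$ ($w = \frac{1}{3956} - 950 = - \frac{3758199}{3956} \approx -950.0$)
$N{\left(127,F{\left(-7 \right)} \right)} + \left(\frac{23787}{-6869} + \frac{w}{-19502}\right) = - \frac{149}{3} + \left(\frac{23787}{-6869} - \frac{3758199}{3956 \left(-19502\right)}\right) = - \frac{149}{3} + \left(23787 \left(- \frac{1}{6869}\right) - - \frac{3758199}{77149912}\right) = - \frac{149}{3} + \left(- \frac{23787}{6869} + \frac{3758199}{77149912}\right) = - \frac{149}{3} - \frac{1809349887813}{529942745528} = - \frac{84389518747111}{1589828236584}$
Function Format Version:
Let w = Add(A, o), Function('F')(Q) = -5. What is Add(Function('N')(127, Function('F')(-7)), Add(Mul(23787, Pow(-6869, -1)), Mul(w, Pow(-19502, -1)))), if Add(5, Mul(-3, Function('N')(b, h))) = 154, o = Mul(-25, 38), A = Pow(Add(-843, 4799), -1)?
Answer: Rational(-84389518747111, 1589828236584) ≈ -53.081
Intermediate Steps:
A = Rational(1, 3956) (A = Pow(3956, -1) = Rational(1, 3956) ≈ 0.00025278)
o = -950
Function('N')(b, h) = Rational(-149, 3) (Function('N')(b, h) = Add(Rational(5, 3), Mul(Rational(-1, 3), 154)) = Add(Rational(5, 3), Rational(-154, 3)) = Rational(-149, 3))
w = Rational(-3758199, 3956) (w = Add(Rational(1, 3956), -950) = Rational(-3758199, 3956) ≈ -950.00)
Add(Function('N')(127, Function('F')(-7)), Add(Mul(23787, Pow(-6869, -1)), Mul(w, Pow(-19502, -1)))) = Add(Rational(-149, 3), Add(Mul(23787, Pow(-6869, -1)), Mul(Rational(-3758199, 3956), Pow(-19502, -1)))) = Add(Rational(-149, 3), Add(Mul(23787, Rational(-1, 6869)), Mul(Rational(-3758199, 3956), Rational(-1, 19502)))) = Add(Rational(-149, 3), Add(Rational(-23787, 6869), Rational(3758199, 77149912))) = Add(Rational(-149, 3), Rational(-1809349887813, 529942745528)) = Rational(-84389518747111, 1589828236584)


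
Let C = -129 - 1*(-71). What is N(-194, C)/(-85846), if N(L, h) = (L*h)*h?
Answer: 326308/42923 ≈ 7.6022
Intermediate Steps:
C = -58 (C = -129 + 71 = -58)
N(L, h) = L*h²
N(-194, C)/(-85846) = -194*(-58)²/(-85846) = -194*3364*(-1/85846) = -652616*(-1/85846) = 326308/42923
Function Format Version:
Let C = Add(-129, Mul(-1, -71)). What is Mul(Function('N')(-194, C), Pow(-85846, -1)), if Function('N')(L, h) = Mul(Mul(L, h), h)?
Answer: Rational(326308, 42923) ≈ 7.6022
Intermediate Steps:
C = -58 (C = Add(-129, 71) = -58)
Function('N')(L, h) = Mul(L, Pow(h, 2))
Mul(Function('N')(-194, C), Pow(-85846, -1)) = Mul(Mul(-194, Pow(-58, 2)), Pow(-85846, -1)) = Mul(Mul(-194, 3364), Rational(-1, 85846)) = Mul(-652616, Rational(-1, 85846)) = Rational(326308, 42923)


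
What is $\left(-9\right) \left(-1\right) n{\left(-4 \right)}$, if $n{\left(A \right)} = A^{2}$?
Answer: $144$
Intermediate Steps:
$\left(-9\right) \left(-1\right) n{\left(-4 \right)} = \left(-9\right) \left(-1\right) \left(-4\right)^{2} = 9 \cdot 16 = 144$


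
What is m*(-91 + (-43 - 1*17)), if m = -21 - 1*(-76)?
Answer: -8305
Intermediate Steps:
m = 55 (m = -21 + 76 = 55)
m*(-91 + (-43 - 1*17)) = 55*(-91 + (-43 - 1*17)) = 55*(-91 + (-43 - 17)) = 55*(-91 - 60) = 55*(-151) = -8305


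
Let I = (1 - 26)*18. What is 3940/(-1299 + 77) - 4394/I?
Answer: 899117/137475 ≈ 6.5402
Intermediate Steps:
I = -450 (I = -25*18 = -450)
3940/(-1299 + 77) - 4394/I = 3940/(-1299 + 77) - 4394/(-450) = 3940/(-1222) - 4394*(-1/450) = 3940*(-1/1222) + 2197/225 = -1970/611 + 2197/225 = 899117/137475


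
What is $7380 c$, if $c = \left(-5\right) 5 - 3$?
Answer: $-206640$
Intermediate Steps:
$c = -28$ ($c = -25 - 3 = -28$)
$7380 c = 7380 \left(-28\right) = -206640$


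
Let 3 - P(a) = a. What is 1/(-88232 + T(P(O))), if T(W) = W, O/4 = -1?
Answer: -1/88225 ≈ -1.1335e-5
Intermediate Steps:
O = -4 (O = 4*(-1) = -4)
P(a) = 3 - a
1/(-88232 + T(P(O))) = 1/(-88232 + (3 - 1*(-4))) = 1/(-88232 + (3 + 4)) = 1/(-88232 + 7) = 1/(-88225) = -1/88225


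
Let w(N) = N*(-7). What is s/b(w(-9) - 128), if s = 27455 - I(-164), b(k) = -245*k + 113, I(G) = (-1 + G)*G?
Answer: 395/16038 ≈ 0.024629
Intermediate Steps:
w(N) = -7*N
I(G) = G*(-1 + G)
b(k) = 113 - 245*k
s = 395 (s = 27455 - (-164)*(-1 - 164) = 27455 - (-164)*(-165) = 27455 - 1*27060 = 27455 - 27060 = 395)
s/b(w(-9) - 128) = 395/(113 - 245*(-7*(-9) - 128)) = 395/(113 - 245*(63 - 128)) = 395/(113 - 245*(-65)) = 395/(113 + 15925) = 395/16038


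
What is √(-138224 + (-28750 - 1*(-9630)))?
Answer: 4*I*√9834 ≈ 396.67*I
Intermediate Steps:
√(-138224 + (-28750 - 1*(-9630))) = √(-138224 + (-28750 + 9630)) = √(-138224 - 19120) = √(-157344) = 4*I*√9834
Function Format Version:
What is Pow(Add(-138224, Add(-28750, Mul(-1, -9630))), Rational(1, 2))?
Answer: Mul(4, I, Pow(9834, Rational(1, 2))) ≈ Mul(396.67, I)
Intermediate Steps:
Pow(Add(-138224, Add(-28750, Mul(-1, -9630))), Rational(1, 2)) = Pow(Add(-138224, Add(-28750, 9630)), Rational(1, 2)) = Pow(Add(-138224, -19120), Rational(1, 2)) = Pow(-157344, Rational(1, 2)) = Mul(4, I, Pow(9834, Rational(1, 2)))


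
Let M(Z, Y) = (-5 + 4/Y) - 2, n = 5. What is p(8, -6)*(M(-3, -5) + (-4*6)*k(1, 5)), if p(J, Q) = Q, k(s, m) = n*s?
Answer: 3834/5 ≈ 766.80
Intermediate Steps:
k(s, m) = 5*s
M(Z, Y) = -7 + 4/Y
p(8, -6)*(M(-3, -5) + (-4*6)*k(1, 5)) = -6*((-7 + 4/(-5)) + (-4*6)*(5*1)) = -6*((-7 + 4*(-⅕)) - 24*5) = -6*((-7 - ⅘) - 120) = -6*(-39/5 - 120) = -6*(-639/5) = 3834/5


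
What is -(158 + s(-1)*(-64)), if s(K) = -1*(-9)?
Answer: 418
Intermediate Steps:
s(K) = 9
-(158 + s(-1)*(-64)) = -(158 + 9*(-64)) = -(158 - 576) = -1*(-418) = 418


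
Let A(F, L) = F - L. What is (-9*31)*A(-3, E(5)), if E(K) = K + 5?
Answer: 3627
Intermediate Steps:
E(K) = 5 + K
(-9*31)*A(-3, E(5)) = (-9*31)*(-3 - (5 + 5)) = -279*(-3 - 1*10) = -279*(-3 - 10) = -279*(-13) = 3627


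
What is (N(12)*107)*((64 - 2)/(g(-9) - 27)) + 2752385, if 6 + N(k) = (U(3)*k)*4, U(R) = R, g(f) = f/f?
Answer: 35323259/13 ≈ 2.7172e+6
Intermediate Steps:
g(f) = 1
N(k) = -6 + 12*k (N(k) = -6 + (3*k)*4 = -6 + 12*k)
(N(12)*107)*((64 - 2)/(g(-9) - 27)) + 2752385 = ((-6 + 12*12)*107)*((64 - 2)/(1 - 27)) + 2752385 = ((-6 + 144)*107)*(62/(-26)) + 2752385 = (138*107)*(62*(-1/26)) + 2752385 = 14766*(-31/13) + 2752385 = -457746/13 + 2752385 = 35323259/13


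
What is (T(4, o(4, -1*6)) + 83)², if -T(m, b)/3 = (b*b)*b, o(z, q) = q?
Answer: 534361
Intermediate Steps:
T(m, b) = -3*b³ (T(m, b) = -3*b*b*b = -3*b²*b = -3*b³)
(T(4, o(4, -1*6)) + 83)² = (-3*(-1*6)³ + 83)² = (-3*(-6)³ + 83)² = (-3*(-216) + 83)² = (648 + 83)² = 731² = 534361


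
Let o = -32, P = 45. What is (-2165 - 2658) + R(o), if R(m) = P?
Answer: -4778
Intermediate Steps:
R(m) = 45
(-2165 - 2658) + R(o) = (-2165 - 2658) + 45 = -4823 + 45 = -4778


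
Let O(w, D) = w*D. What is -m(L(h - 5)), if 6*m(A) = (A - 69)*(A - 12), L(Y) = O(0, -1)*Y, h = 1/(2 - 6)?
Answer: -138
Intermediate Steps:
O(w, D) = D*w
h = -¼ (h = 1/(-4) = -¼ ≈ -0.25000)
L(Y) = 0 (L(Y) = (-1*0)*Y = 0*Y = 0)
m(A) = (-69 + A)*(-12 + A)/6 (m(A) = ((A - 69)*(A - 12))/6 = ((-69 + A)*(-12 + A))/6 = (-69 + A)*(-12 + A)/6)
-m(L(h - 5)) = -(138 - 27/2*0 + (⅙)*0²) = -(138 + 0 + (⅙)*0) = -(138 + 0 + 0) = -1*138 = -138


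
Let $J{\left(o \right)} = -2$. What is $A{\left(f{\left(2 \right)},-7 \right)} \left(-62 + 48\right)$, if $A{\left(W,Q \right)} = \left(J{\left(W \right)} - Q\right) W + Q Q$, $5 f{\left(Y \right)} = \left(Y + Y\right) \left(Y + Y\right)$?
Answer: $-910$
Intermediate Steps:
$f{\left(Y \right)} = \frac{4 Y^{2}}{5}$ ($f{\left(Y \right)} = \frac{\left(Y + Y\right) \left(Y + Y\right)}{5} = \frac{2 Y 2 Y}{5} = \frac{4 Y^{2}}{5}$)
$A{\left(W,Q \right)} = Q^{2} + W \left(-2 - Q\right)$ ($A{\left(W,Q \right)} = \left(-2 - Q\right) W + Q Q = W \left(-2 - Q\right) + Q^{2} = Q^{2} + W \left(-2 - Q\right)$)
$A{\left(f{\left(2 \right)},-7 \right)} \left(-62 + 48\right) = \left(\left(-7\right)^{2} - 2 \frac{4 \cdot 2^{2}}{5} - - 7 \frac{4 \cdot 2^{2}}{5}\right) \left(-62 + 48\right) = \left(49 - 2 \cdot \frac{4}{5} \cdot 4 - - 7 \cdot \frac{4}{5} \cdot 4\right) \left(-14\right) = \left(49 - \frac{32}{5} - \left(-7\right) \frac{16}{5}\right) \left(-14\right) = \left(49 - \frac{32}{5} + \frac{112}{5}\right) \left(-14\right) = 65 \left(-14\right) = -910$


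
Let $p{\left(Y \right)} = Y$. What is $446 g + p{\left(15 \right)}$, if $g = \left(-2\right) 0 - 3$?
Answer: $-1323$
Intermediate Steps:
$g = -3$ ($g = 0 - 3 = -3$)
$446 g + p{\left(15 \right)} = 446 \left(-3\right) + 15 = -1338 + 15 = -1323$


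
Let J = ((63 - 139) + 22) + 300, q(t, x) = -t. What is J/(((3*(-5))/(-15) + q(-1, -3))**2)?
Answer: 123/2 ≈ 61.500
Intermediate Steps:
J = 246 (J = (-76 + 22) + 300 = -54 + 300 = 246)
J/(((3*(-5))/(-15) + q(-1, -3))**2) = 246/(((3*(-5))/(-15) - 1*(-1))**2) = 246/((-15*(-1/15) + 1)**2) = 246/((1 + 1)**2) = 246/(2**2) = 246/4 = 246*(1/4) = 123/2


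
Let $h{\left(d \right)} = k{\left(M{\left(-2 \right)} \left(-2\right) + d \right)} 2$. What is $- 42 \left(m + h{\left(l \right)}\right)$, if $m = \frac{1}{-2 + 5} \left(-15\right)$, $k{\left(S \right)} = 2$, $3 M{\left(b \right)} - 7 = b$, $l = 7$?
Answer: $42$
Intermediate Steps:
$M{\left(b \right)} = \frac{7}{3} + \frac{b}{3}$
$m = -5$ ($m = \frac{1}{3} \left(-15\right) = -5$)
$h{\left(d \right)} = 4$ ($h{\left(d \right)} = 2 \cdot 2 = 4$)
$- 42 \left(m + h{\left(l \right)}\right) = - 42 \left(-5 + 4\right) = \left(-42\right) \left(-1\right) = 42$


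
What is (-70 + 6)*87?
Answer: -5568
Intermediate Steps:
(-70 + 6)*87 = -64*87 = -5568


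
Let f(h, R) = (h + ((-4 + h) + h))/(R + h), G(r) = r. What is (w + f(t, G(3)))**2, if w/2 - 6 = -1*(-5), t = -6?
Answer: 7744/9 ≈ 860.44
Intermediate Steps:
f(h, R) = (-4 + 3*h)/(R + h) (f(h, R) = (h + (-4 + 2*h))/(R + h) = (-4 + 3*h)/(R + h))
w = 22 (w = 12 + 2*(-1*(-5)) = 12 + 2*5 = 12 + 10 = 22)
(w + f(t, G(3)))**2 = (22 + (-4 + 3*(-6))/(3 - 6))**2 = (22 + (-4 - 18)/(-3))**2 = (22 - 1/3*(-22))**2 = (22 + 22/3)**2 = (88/3)**2 = 7744/9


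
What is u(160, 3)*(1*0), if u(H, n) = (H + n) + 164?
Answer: 0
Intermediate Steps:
u(H, n) = 164 + H + n
u(160, 3)*(1*0) = (164 + 160 + 3)*(1*0) = 327*0 = 0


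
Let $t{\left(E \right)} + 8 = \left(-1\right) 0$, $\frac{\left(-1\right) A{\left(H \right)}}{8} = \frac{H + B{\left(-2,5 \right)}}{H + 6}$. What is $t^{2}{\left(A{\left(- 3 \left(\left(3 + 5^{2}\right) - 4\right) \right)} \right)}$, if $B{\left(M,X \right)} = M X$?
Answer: $64$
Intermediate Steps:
$A{\left(H \right)} = - \frac{8 \left(-10 + H\right)}{6 + H}$ ($A{\left(H \right)} = - 8 \frac{H - 10}{H + 6} = - 8 \frac{H - 10}{6 + H} = - 8 \frac{-10 + H}{6 + H} = - \frac{8 \left(-10 + H\right)}{6 + H}$)
$t{\left(E \right)} = -8$ ($t{\left(E \right)} = -8 - 0 = -8 + 0 = -8$)
$t^{2}{\left(A{\left(- 3 \left(\left(3 + 5^{2}\right) - 4\right) \right)} \right)} = \left(-8\right)^{2} = 64$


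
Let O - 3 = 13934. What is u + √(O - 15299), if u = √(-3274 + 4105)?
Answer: √831 + I*√1362 ≈ 28.827 + 36.905*I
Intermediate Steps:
O = 13937 (O = 3 + 13934 = 13937)
u = √831 ≈ 28.827
u + √(O - 15299) = √831 + √(13937 - 15299) = √831 + √(-1362) = √831 + I*√1362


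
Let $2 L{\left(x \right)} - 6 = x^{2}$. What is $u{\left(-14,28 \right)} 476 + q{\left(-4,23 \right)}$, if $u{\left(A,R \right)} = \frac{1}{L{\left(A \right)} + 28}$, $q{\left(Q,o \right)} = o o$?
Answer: $\frac{68717}{129} \approx 532.69$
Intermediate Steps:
$L{\left(x \right)} = 3 + \frac{x^{2}}{2}$
$q{\left(Q,o \right)} = o^{2}$
$u{\left(A,R \right)} = \frac{1}{31 + \frac{A^{2}}{2}}$ ($u{\left(A,R \right)} = \frac{1}{\left(3 + \frac{A^{2}}{2}\right) + 28} = \frac{1}{31 + \frac{A^{2}}{2}}$)
$u{\left(-14,28 \right)} 476 + q{\left(-4,23 \right)} = \frac{2}{62 + \left(-14\right)^{2}} \cdot 476 + 23^{2} = \frac{2}{62 + 196} \cdot 476 + 529 = \frac{2}{258} \cdot 476 + 529 = 2 \cdot \frac{1}{258} \cdot 476 + 529 = \frac{1}{129} \cdot 476 + 529 = \frac{476}{129} + 529 = \frac{68717}{129}$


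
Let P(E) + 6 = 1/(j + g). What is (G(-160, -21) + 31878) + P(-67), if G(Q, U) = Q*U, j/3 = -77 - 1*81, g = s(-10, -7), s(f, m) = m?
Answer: 16946591/481 ≈ 35232.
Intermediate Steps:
g = -7
j = -474 (j = 3*(-77 - 1*81) = 3*(-77 - 81) = 3*(-158) = -474)
P(E) = -2887/481 (P(E) = -6 + 1/(-474 - 7) = -6 + 1/(-481) = -6 - 1/481 = -2887/481)
(G(-160, -21) + 31878) + P(-67) = (-160*(-21) + 31878) - 2887/481 = (3360 + 31878) - 2887/481 = 35238 - 2887/481 = 16946591/481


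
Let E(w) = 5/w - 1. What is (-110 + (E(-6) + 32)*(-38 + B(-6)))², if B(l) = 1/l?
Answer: 2061977281/1296 ≈ 1.5910e+6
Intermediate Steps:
E(w) = -1 + 5/w
(-110 + (E(-6) + 32)*(-38 + B(-6)))² = (-110 + ((5 - 1*(-6))/(-6) + 32)*(-38 + 1/(-6)))² = (-110 + (-(5 + 6)/6 + 32)*(-38 - ⅙))² = (-110 + (-⅙*11 + 32)*(-229/6))² = (-110 + (-11/6 + 32)*(-229/6))² = (-110 + (181/6)*(-229/6))² = (-110 - 41449/36)² = (-45409/36)² = 2061977281/1296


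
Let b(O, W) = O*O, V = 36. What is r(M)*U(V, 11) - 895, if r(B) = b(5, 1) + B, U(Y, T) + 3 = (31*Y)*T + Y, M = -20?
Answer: 60650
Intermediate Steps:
b(O, W) = O²
U(Y, T) = -3 + Y + 31*T*Y (U(Y, T) = -3 + ((31*Y)*T + Y) = -3 + (31*T*Y + Y) = -3 + (Y + 31*T*Y) = -3 + Y + 31*T*Y)
r(B) = 25 + B (r(B) = 5² + B = 25 + B)
r(M)*U(V, 11) - 895 = (25 - 20)*(-3 + 36 + 31*11*36) - 895 = 5*(-3 + 36 + 12276) - 895 = 5*12309 - 895 = 61545 - 895 = 60650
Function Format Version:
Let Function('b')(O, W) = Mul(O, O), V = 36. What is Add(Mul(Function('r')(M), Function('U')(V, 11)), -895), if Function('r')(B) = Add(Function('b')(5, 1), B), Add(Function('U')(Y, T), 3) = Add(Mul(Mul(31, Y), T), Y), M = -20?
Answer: 60650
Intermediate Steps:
Function('b')(O, W) = Pow(O, 2)
Function('U')(Y, T) = Add(-3, Y, Mul(31, T, Y)) (Function('U')(Y, T) = Add(-3, Add(Mul(Mul(31, Y), T), Y)) = Add(-3, Add(Mul(31, T, Y), Y)) = Add(-3, Add(Y, Mul(31, T, Y))) = Add(-3, Y, Mul(31, T, Y)))
Function('r')(B) = Add(25, B) (Function('r')(B) = Add(Pow(5, 2), B) = Add(25, B))
Add(Mul(Function('r')(M), Function('U')(V, 11)), -895) = Add(Mul(Add(25, -20), Add(-3, 36, Mul(31, 11, 36))), -895) = Add(Mul(5, Add(-3, 36, 12276)), -895) = Add(Mul(5, 12309), -895) = Add(61545, -895) = 60650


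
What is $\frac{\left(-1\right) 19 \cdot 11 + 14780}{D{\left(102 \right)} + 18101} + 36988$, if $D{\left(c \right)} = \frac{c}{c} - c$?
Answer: $\frac{73977619}{2000} \approx 36989.0$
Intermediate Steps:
$D{\left(c \right)} = 1 - c$
$\frac{\left(-1\right) 19 \cdot 11 + 14780}{D{\left(102 \right)} + 18101} + 36988 = \frac{\left(-1\right) 19 \cdot 11 + 14780}{\left(1 - 102\right) + 18101} + 36988 = \frac{\left(-19\right) 11 + 14780}{\left(1 - 102\right) + 18101} + 36988 = \frac{-209 + 14780}{-101 + 18101} + 36988 = \frac{14571}{18000} + 36988 = 14571 \cdot \frac{1}{18000} + 36988 = \frac{1619}{2000} + 36988 = \frac{73977619}{2000}$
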